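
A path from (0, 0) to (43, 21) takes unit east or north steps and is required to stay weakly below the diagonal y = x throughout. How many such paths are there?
Number of paths = 21488271095284560

By the reflection principle (André's argument), the number of monotone paths to (43, 21) with n ≤ m that never go above y = x is C(64, 43) − C(64, 44) = 41107996877935680 − 19619725782651120 = 21488271095284560.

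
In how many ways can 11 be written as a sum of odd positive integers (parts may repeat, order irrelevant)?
p_odd(11) = 12

Partitions of 11 using only odd parts 1, 3, 5, …: 11, 9+1+1, 7+3+1, 7+1+1+1+1, 5+5+1, 5+3+3, 5+3+1+1+1, 5+1+1+1+1+1+1, 3+3+3+1+1, 3+3+1+1+1+1+1, 3+1+1+1+1+1+1+1+1, 1+1+1+1+1+1+1+1+1+1+1. There are 12. (Euler: this equals q(11), the number of distinct-part partitions.)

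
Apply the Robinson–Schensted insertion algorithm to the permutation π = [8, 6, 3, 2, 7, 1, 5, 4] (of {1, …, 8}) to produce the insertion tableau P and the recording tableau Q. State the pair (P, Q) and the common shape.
P = [1, 4] / [2, 5] / [3, 7] / [6] / [8];  Q = [1, 5] / [2, 7] / [3, 8] / [4] / [6];  common shape = (2, 2, 2, 1, 1)

Row-insert the values π_1, π_2, … into P one at a time, bumping the leftmost entry strictly greater than the inserted value down to the next row. The recording tableau Q records, in position (i, j), the step at which that cell was added to P.
  Insert 8 (step 1): P = [8];  Q = [1]
  Insert 6 (step 2): P = [6] / [8];  Q = [1] / [2]
  Insert 3 (step 3): P = [3] / [6] / [8];  Q = [1] / [2] / [3]
  Insert 2 (step 4): P = [2] / [3] / [6] / [8];  Q = [1] / [2] / [3] / [4]
  Insert 7 (step 5): P = [2, 7] / [3] / [6] / [8];  Q = [1, 5] / [2] / [3] / [4]
  Insert 1 (step 6): P = [1, 7] / [2] / [3] / [6] / [8];  Q = [1, 5] / [2] / [3] / [4] / [6]
  Insert 5 (step 7): P = [1, 5] / [2, 7] / [3] / [6] / [8];  Q = [1, 5] / [2, 7] / [3] / [4] / [6]
  Insert 4 (step 8): P = [1, 4] / [2, 5] / [3, 7] / [6] / [8];  Q = [1, 5] / [2, 7] / [3, 8] / [4] / [6]
Final shape: (2, 2, 2, 1, 1).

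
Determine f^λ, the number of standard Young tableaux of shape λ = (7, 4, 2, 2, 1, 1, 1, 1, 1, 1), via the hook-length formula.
# SYT of shape (7, 4, 2, 2, 1, 1, 1, 1, 1, 1) = 158428270

Hook-length formula: f^λ = n! / Π hook(c), product over all cells c of the Young diagram. For λ = (7, 4, 2, 2, 1, 1, 1, 1, 1, 1), n = 21 boxes. Hook lengths by row (left-to-right, top-to-bottom): [16, 9, 6, 5, 3, 2, 1]; [12, 5, 2, 1]; [9, 2]; [8, 1]; [6]; [5]; [4]; [3]; [2]; [1]. Product of hooks = 322486272000. So f^λ = 21! / 322486272000 = 51090942171709440000 / 322486272000 = 158428270.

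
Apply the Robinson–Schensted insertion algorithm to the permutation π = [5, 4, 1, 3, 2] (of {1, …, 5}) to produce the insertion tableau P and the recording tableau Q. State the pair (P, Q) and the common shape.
P = [1, 2] / [3] / [4] / [5];  Q = [1, 4] / [2] / [3] / [5];  common shape = (2, 1, 1, 1)

Row-insert the values π_1, π_2, … into P one at a time, bumping the leftmost entry strictly greater than the inserted value down to the next row. The recording tableau Q records, in position (i, j), the step at which that cell was added to P.
  Insert 5 (step 1): P = [5];  Q = [1]
  Insert 4 (step 2): P = [4] / [5];  Q = [1] / [2]
  Insert 1 (step 3): P = [1] / [4] / [5];  Q = [1] / [2] / [3]
  Insert 3 (step 4): P = [1, 3] / [4] / [5];  Q = [1, 4] / [2] / [3]
  Insert 2 (step 5): P = [1, 2] / [3] / [4] / [5];  Q = [1, 4] / [2] / [3] / [5]
Final shape: (2, 1, 1, 1).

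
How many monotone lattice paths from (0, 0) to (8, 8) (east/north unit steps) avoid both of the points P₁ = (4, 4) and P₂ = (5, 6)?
Number of paths = 5450

Inclusion–exclusion. Total paths: C(16, 8) = 12870. Through P₁: C(8, 4)·C(8, 4) = 4900. Through P₂: C(11, 5)·C(5, 3) = 4620. Since P₁ is strictly southwest of P₂, a monotone path through both must visit P₁ then P₂; paths through both = C(8, 4)·C(3, 1)·C(5, 3) = 2100. Avoid both = 12870 − 4900 − 4620 + 2100 = 5450.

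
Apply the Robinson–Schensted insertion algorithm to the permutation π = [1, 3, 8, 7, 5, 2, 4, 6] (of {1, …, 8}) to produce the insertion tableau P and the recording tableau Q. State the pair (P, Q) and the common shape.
P = [1, 2, 4, 6] / [3, 5] / [7] / [8];  Q = [1, 2, 3, 8] / [4, 7] / [5] / [6];  common shape = (4, 2, 1, 1)

Row-insert the values π_1, π_2, … into P one at a time, bumping the leftmost entry strictly greater than the inserted value down to the next row. The recording tableau Q records, in position (i, j), the step at which that cell was added to P.
  Insert 1 (step 1): P = [1];  Q = [1]
  Insert 3 (step 2): P = [1, 3];  Q = [1, 2]
  Insert 8 (step 3): P = [1, 3, 8];  Q = [1, 2, 3]
  Insert 7 (step 4): P = [1, 3, 7] / [8];  Q = [1, 2, 3] / [4]
  Insert 5 (step 5): P = [1, 3, 5] / [7] / [8];  Q = [1, 2, 3] / [4] / [5]
  Insert 2 (step 6): P = [1, 2, 5] / [3] / [7] / [8];  Q = [1, 2, 3] / [4] / [5] / [6]
  Insert 4 (step 7): P = [1, 2, 4] / [3, 5] / [7] / [8];  Q = [1, 2, 3] / [4, 7] / [5] / [6]
  Insert 6 (step 8): P = [1, 2, 4, 6] / [3, 5] / [7] / [8];  Q = [1, 2, 3, 8] / [4, 7] / [5] / [6]
Final shape: (4, 2, 1, 1).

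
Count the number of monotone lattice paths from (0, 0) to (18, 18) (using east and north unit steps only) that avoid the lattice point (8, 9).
Number of paths = 6829426120

Total paths from (0, 0) to (18, 18): C(36, 18) = 9075135300. Paths through (8, 9): (paths (0, 0) → (8, 9)) × (paths (8, 9) → (18, 18)) = C(17, 8) · C(19, 10) = 24310 · 92378 = 2245709180. Avoidance count = 9075135300 − 2245709180 = 6829426120.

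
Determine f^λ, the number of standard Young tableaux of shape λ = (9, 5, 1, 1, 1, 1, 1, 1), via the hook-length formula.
# SYT of shape (9, 5, 1, 1, 1, 1, 1, 1) = 11022375

Hook-length formula: f^λ = n! / Π hook(c), product over all cells c of the Young diagram. For λ = (9, 5, 1, 1, 1, 1, 1, 1), n = 20 boxes. Hook lengths by row (left-to-right, top-to-bottom): [16, 9, 8, 7, 6, 4, 3, 2, 1]; [11, 4, 3, 2, 1]; [6]; [5]; [4]; [3]; [2]; [1]. Product of hooks = 220723937280. So f^λ = 20! / 220723937280 = 2432902008176640000 / 220723937280 = 11022375.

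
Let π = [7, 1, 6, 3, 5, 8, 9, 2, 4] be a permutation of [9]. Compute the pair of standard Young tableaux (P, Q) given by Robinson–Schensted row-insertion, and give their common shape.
P = [1, 2, 4, 8, 9] / [3, 5] / [6] / [7];  Q = [1, 3, 5, 6, 7] / [2, 9] / [4] / [8];  common shape = (5, 2, 1, 1)

Row-insert the values π_1, π_2, … into P one at a time, bumping the leftmost entry strictly greater than the inserted value down to the next row. The recording tableau Q records, in position (i, j), the step at which that cell was added to P.
  Insert 7 (step 1): P = [7];  Q = [1]
  Insert 1 (step 2): P = [1] / [7];  Q = [1] / [2]
  Insert 6 (step 3): P = [1, 6] / [7];  Q = [1, 3] / [2]
  Insert 3 (step 4): P = [1, 3] / [6] / [7];  Q = [1, 3] / [2] / [4]
  Insert 5 (step 5): P = [1, 3, 5] / [6] / [7];  Q = [1, 3, 5] / [2] / [4]
  Insert 8 (step 6): P = [1, 3, 5, 8] / [6] / [7];  Q = [1, 3, 5, 6] / [2] / [4]
  Insert 9 (step 7): P = [1, 3, 5, 8, 9] / [6] / [7];  Q = [1, 3, 5, 6, 7] / [2] / [4]
  Insert 2 (step 8): P = [1, 2, 5, 8, 9] / [3] / [6] / [7];  Q = [1, 3, 5, 6, 7] / [2] / [4] / [8]
  Insert 4 (step 9): P = [1, 2, 4, 8, 9] / [3, 5] / [6] / [7];  Q = [1, 3, 5, 6, 7] / [2, 9] / [4] / [8]
Final shape: (5, 2, 1, 1).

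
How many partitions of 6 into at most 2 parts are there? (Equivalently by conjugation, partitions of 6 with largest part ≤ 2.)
p(6, parts ≤ 2) = 4

Partitions of 6 with all parts ≤ 2: 2+2+2, 2+2+1+1, 2+1+1+1+1, 1+1+1+1+1+1. Count = 4.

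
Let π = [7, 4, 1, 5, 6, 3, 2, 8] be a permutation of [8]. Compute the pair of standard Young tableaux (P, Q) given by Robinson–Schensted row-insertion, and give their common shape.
P = [1, 2, 6, 8] / [3, 5] / [4] / [7];  Q = [1, 4, 5, 8] / [2, 6] / [3] / [7];  common shape = (4, 2, 1, 1)

Row-insert the values π_1, π_2, … into P one at a time, bumping the leftmost entry strictly greater than the inserted value down to the next row. The recording tableau Q records, in position (i, j), the step at which that cell was added to P.
  Insert 7 (step 1): P = [7];  Q = [1]
  Insert 4 (step 2): P = [4] / [7];  Q = [1] / [2]
  Insert 1 (step 3): P = [1] / [4] / [7];  Q = [1] / [2] / [3]
  Insert 5 (step 4): P = [1, 5] / [4] / [7];  Q = [1, 4] / [2] / [3]
  Insert 6 (step 5): P = [1, 5, 6] / [4] / [7];  Q = [1, 4, 5] / [2] / [3]
  Insert 3 (step 6): P = [1, 3, 6] / [4, 5] / [7];  Q = [1, 4, 5] / [2, 6] / [3]
  Insert 2 (step 7): P = [1, 2, 6] / [3, 5] / [4] / [7];  Q = [1, 4, 5] / [2, 6] / [3] / [7]
  Insert 8 (step 8): P = [1, 2, 6, 8] / [3, 5] / [4] / [7];  Q = [1, 4, 5, 8] / [2, 6] / [3] / [7]
Final shape: (4, 2, 1, 1).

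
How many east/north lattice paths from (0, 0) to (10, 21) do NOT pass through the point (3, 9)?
Number of paths = 33266805

Total paths from (0, 0) to (10, 21): C(31, 10) = 44352165. Paths through (3, 9): (paths (0, 0) → (3, 9)) × (paths (3, 9) → (10, 21)) = C(12, 3) · C(19, 7) = 220 · 50388 = 11085360. Avoidance count = 44352165 − 11085360 = 33266805.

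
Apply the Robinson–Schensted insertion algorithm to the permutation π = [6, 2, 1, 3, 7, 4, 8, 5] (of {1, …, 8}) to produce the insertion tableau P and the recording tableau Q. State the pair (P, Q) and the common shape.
P = [1, 3, 4, 5] / [2, 7, 8] / [6];  Q = [1, 4, 5, 7] / [2, 6, 8] / [3];  common shape = (4, 3, 1)

Row-insert the values π_1, π_2, … into P one at a time, bumping the leftmost entry strictly greater than the inserted value down to the next row. The recording tableau Q records, in position (i, j), the step at which that cell was added to P.
  Insert 6 (step 1): P = [6];  Q = [1]
  Insert 2 (step 2): P = [2] / [6];  Q = [1] / [2]
  Insert 1 (step 3): P = [1] / [2] / [6];  Q = [1] / [2] / [3]
  Insert 3 (step 4): P = [1, 3] / [2] / [6];  Q = [1, 4] / [2] / [3]
  Insert 7 (step 5): P = [1, 3, 7] / [2] / [6];  Q = [1, 4, 5] / [2] / [3]
  Insert 4 (step 6): P = [1, 3, 4] / [2, 7] / [6];  Q = [1, 4, 5] / [2, 6] / [3]
  Insert 8 (step 7): P = [1, 3, 4, 8] / [2, 7] / [6];  Q = [1, 4, 5, 7] / [2, 6] / [3]
  Insert 5 (step 8): P = [1, 3, 4, 5] / [2, 7, 8] / [6];  Q = [1, 4, 5, 7] / [2, 6, 8] / [3]
Final shape: (4, 3, 1).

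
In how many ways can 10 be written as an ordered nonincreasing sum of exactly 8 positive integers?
p(10, 8 parts) = 2

Partitions of n into exactly k parts ↔ partitions of n − k into at most k parts (subtract 1 from each part). For n = 10, k = 8, the partitions are: 3+1+1+1+1+1+1+1, 2+2+1+1+1+1+1+1. Count = 2.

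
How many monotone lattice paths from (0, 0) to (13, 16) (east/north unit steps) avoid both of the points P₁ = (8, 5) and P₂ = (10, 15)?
Number of paths = 49507027

Inclusion–exclusion. Total paths: C(29, 13) = 67863915. Through P₁: C(13, 8)·C(16, 5) = 5621616. Through P₂: C(25, 10)·C(4, 3) = 13075040. Since P₁ is strictly southwest of P₂, a monotone path through both must visit P₁ then P₂; paths through both = C(13, 8)·C(12, 2)·C(4, 3) = 339768. Avoid both = 67863915 − 5621616 − 13075040 + 339768 = 49507027.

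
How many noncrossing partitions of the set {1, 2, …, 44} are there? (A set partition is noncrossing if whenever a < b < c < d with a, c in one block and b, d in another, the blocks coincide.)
C_44 = 583300119592996693088040

These noncrossing partitions are counted by the Catalan number C_n = (1/(n + 1)) · C(2n, n). For n = 44: C_44 = (1/45) · C(88, 44) = 26248505381684851188961800/45 = 583300119592996693088040.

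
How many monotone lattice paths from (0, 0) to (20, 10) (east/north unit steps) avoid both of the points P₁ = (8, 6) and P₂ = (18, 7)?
Number of paths = 20102885

Inclusion–exclusion. Total paths: C(30, 20) = 30045015. Through P₁: C(14, 8)·C(16, 12) = 5465460. Through P₂: C(25, 18)·C(5, 2) = 4807000. Since P₁ is strictly southwest of P₂, a monotone path through both must visit P₁ then P₂; paths through both = C(14, 8)·C(11, 10)·C(5, 2) = 330330. Avoid both = 30045015 − 5465460 − 4807000 + 330330 = 20102885.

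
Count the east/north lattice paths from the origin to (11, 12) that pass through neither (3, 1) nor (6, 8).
Number of paths = 731852

Inclusion–exclusion. Total paths: C(23, 11) = 1352078. Through P₁: C(4, 3)·C(19, 8) = 302328. Through P₂: C(14, 6)·C(9, 5) = 378378. Since P₁ is strictly southwest of P₂, a monotone path through both must visit P₁ then P₂; paths through both = C(4, 3)·C(10, 3)·C(9, 5) = 60480. Avoid both = 1352078 − 302328 − 378378 + 60480 = 731852.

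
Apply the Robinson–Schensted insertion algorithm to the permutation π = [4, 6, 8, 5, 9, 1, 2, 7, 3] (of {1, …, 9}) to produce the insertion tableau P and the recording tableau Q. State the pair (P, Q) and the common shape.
P = [1, 2, 3, 9] / [4, 5, 7] / [6, 8];  Q = [1, 2, 3, 5] / [4, 7, 8] / [6, 9];  common shape = (4, 3, 2)

Row-insert the values π_1, π_2, … into P one at a time, bumping the leftmost entry strictly greater than the inserted value down to the next row. The recording tableau Q records, in position (i, j), the step at which that cell was added to P.
  Insert 4 (step 1): P = [4];  Q = [1]
  Insert 6 (step 2): P = [4, 6];  Q = [1, 2]
  Insert 8 (step 3): P = [4, 6, 8];  Q = [1, 2, 3]
  Insert 5 (step 4): P = [4, 5, 8] / [6];  Q = [1, 2, 3] / [4]
  Insert 9 (step 5): P = [4, 5, 8, 9] / [6];  Q = [1, 2, 3, 5] / [4]
  Insert 1 (step 6): P = [1, 5, 8, 9] / [4] / [6];  Q = [1, 2, 3, 5] / [4] / [6]
  Insert 2 (step 7): P = [1, 2, 8, 9] / [4, 5] / [6];  Q = [1, 2, 3, 5] / [4, 7] / [6]
  Insert 7 (step 8): P = [1, 2, 7, 9] / [4, 5, 8] / [6];  Q = [1, 2, 3, 5] / [4, 7, 8] / [6]
  Insert 3 (step 9): P = [1, 2, 3, 9] / [4, 5, 7] / [6, 8];  Q = [1, 2, 3, 5] / [4, 7, 8] / [6, 9]
Final shape: (4, 3, 2).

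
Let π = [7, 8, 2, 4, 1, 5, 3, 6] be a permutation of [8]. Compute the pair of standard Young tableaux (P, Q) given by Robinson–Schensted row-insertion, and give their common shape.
P = [1, 3, 5, 6] / [2, 4] / [7, 8];  Q = [1, 2, 6, 8] / [3, 4] / [5, 7];  common shape = (4, 2, 2)

Row-insert the values π_1, π_2, … into P one at a time, bumping the leftmost entry strictly greater than the inserted value down to the next row. The recording tableau Q records, in position (i, j), the step at which that cell was added to P.
  Insert 7 (step 1): P = [7];  Q = [1]
  Insert 8 (step 2): P = [7, 8];  Q = [1, 2]
  Insert 2 (step 3): P = [2, 8] / [7];  Q = [1, 2] / [3]
  Insert 4 (step 4): P = [2, 4] / [7, 8];  Q = [1, 2] / [3, 4]
  Insert 1 (step 5): P = [1, 4] / [2, 8] / [7];  Q = [1, 2] / [3, 4] / [5]
  Insert 5 (step 6): P = [1, 4, 5] / [2, 8] / [7];  Q = [1, 2, 6] / [3, 4] / [5]
  Insert 3 (step 7): P = [1, 3, 5] / [2, 4] / [7, 8];  Q = [1, 2, 6] / [3, 4] / [5, 7]
  Insert 6 (step 8): P = [1, 3, 5, 6] / [2, 4] / [7, 8];  Q = [1, 2, 6, 8] / [3, 4] / [5, 7]
Final shape: (4, 2, 2).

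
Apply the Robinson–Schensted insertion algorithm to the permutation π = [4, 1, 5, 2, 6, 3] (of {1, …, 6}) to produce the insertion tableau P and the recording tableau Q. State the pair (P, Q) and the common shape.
P = [1, 2, 3] / [4, 5, 6];  Q = [1, 3, 5] / [2, 4, 6];  common shape = (3, 3)

Row-insert the values π_1, π_2, … into P one at a time, bumping the leftmost entry strictly greater than the inserted value down to the next row. The recording tableau Q records, in position (i, j), the step at which that cell was added to P.
  Insert 4 (step 1): P = [4];  Q = [1]
  Insert 1 (step 2): P = [1] / [4];  Q = [1] / [2]
  Insert 5 (step 3): P = [1, 5] / [4];  Q = [1, 3] / [2]
  Insert 2 (step 4): P = [1, 2] / [4, 5];  Q = [1, 3] / [2, 4]
  Insert 6 (step 5): P = [1, 2, 6] / [4, 5];  Q = [1, 3, 5] / [2, 4]
  Insert 3 (step 6): P = [1, 2, 3] / [4, 5, 6];  Q = [1, 3, 5] / [2, 4, 6]
Final shape: (3, 3).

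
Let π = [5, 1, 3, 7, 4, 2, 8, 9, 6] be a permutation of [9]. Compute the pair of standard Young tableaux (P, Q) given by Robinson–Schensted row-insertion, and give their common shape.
P = [1, 2, 4, 6, 9] / [3, 7, 8] / [5];  Q = [1, 3, 4, 7, 8] / [2, 5, 9] / [6];  common shape = (5, 3, 1)

Row-insert the values π_1, π_2, … into P one at a time, bumping the leftmost entry strictly greater than the inserted value down to the next row. The recording tableau Q records, in position (i, j), the step at which that cell was added to P.
  Insert 5 (step 1): P = [5];  Q = [1]
  Insert 1 (step 2): P = [1] / [5];  Q = [1] / [2]
  Insert 3 (step 3): P = [1, 3] / [5];  Q = [1, 3] / [2]
  Insert 7 (step 4): P = [1, 3, 7] / [5];  Q = [1, 3, 4] / [2]
  Insert 4 (step 5): P = [1, 3, 4] / [5, 7];  Q = [1, 3, 4] / [2, 5]
  Insert 2 (step 6): P = [1, 2, 4] / [3, 7] / [5];  Q = [1, 3, 4] / [2, 5] / [6]
  Insert 8 (step 7): P = [1, 2, 4, 8] / [3, 7] / [5];  Q = [1, 3, 4, 7] / [2, 5] / [6]
  Insert 9 (step 8): P = [1, 2, 4, 8, 9] / [3, 7] / [5];  Q = [1, 3, 4, 7, 8] / [2, 5] / [6]
  Insert 6 (step 9): P = [1, 2, 4, 6, 9] / [3, 7, 8] / [5];  Q = [1, 3, 4, 7, 8] / [2, 5, 9] / [6]
Final shape: (5, 3, 1).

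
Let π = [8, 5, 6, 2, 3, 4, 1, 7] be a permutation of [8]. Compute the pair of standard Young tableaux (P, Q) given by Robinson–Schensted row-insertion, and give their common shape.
P = [1, 3, 4, 7] / [2, 6] / [5] / [8];  Q = [1, 3, 6, 8] / [2, 5] / [4] / [7];  common shape = (4, 2, 1, 1)

Row-insert the values π_1, π_2, … into P one at a time, bumping the leftmost entry strictly greater than the inserted value down to the next row. The recording tableau Q records, in position (i, j), the step at which that cell was added to P.
  Insert 8 (step 1): P = [8];  Q = [1]
  Insert 5 (step 2): P = [5] / [8];  Q = [1] / [2]
  Insert 6 (step 3): P = [5, 6] / [8];  Q = [1, 3] / [2]
  Insert 2 (step 4): P = [2, 6] / [5] / [8];  Q = [1, 3] / [2] / [4]
  Insert 3 (step 5): P = [2, 3] / [5, 6] / [8];  Q = [1, 3] / [2, 5] / [4]
  Insert 4 (step 6): P = [2, 3, 4] / [5, 6] / [8];  Q = [1, 3, 6] / [2, 5] / [4]
  Insert 1 (step 7): P = [1, 3, 4] / [2, 6] / [5] / [8];  Q = [1, 3, 6] / [2, 5] / [4] / [7]
  Insert 7 (step 8): P = [1, 3, 4, 7] / [2, 6] / [5] / [8];  Q = [1, 3, 6, 8] / [2, 5] / [4] / [7]
Final shape: (4, 2, 1, 1).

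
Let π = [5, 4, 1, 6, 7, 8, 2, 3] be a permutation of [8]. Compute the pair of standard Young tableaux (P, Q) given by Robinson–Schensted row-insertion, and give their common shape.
P = [1, 2, 3, 8] / [4, 6, 7] / [5];  Q = [1, 4, 5, 6] / [2, 7, 8] / [3];  common shape = (4, 3, 1)

Row-insert the values π_1, π_2, … into P one at a time, bumping the leftmost entry strictly greater than the inserted value down to the next row. The recording tableau Q records, in position (i, j), the step at which that cell was added to P.
  Insert 5 (step 1): P = [5];  Q = [1]
  Insert 4 (step 2): P = [4] / [5];  Q = [1] / [2]
  Insert 1 (step 3): P = [1] / [4] / [5];  Q = [1] / [2] / [3]
  Insert 6 (step 4): P = [1, 6] / [4] / [5];  Q = [1, 4] / [2] / [3]
  Insert 7 (step 5): P = [1, 6, 7] / [4] / [5];  Q = [1, 4, 5] / [2] / [3]
  Insert 8 (step 6): P = [1, 6, 7, 8] / [4] / [5];  Q = [1, 4, 5, 6] / [2] / [3]
  Insert 2 (step 7): P = [1, 2, 7, 8] / [4, 6] / [5];  Q = [1, 4, 5, 6] / [2, 7] / [3]
  Insert 3 (step 8): P = [1, 2, 3, 8] / [4, 6, 7] / [5];  Q = [1, 4, 5, 6] / [2, 7, 8] / [3]
Final shape: (4, 3, 1).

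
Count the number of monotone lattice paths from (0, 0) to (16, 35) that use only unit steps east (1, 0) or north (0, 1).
Number of paths = 7174519270695

A monotone lattice path from (0, 0) to (16, 35) consists of 16 east steps and 35 north steps in some order, so it is determined by which 16 of the 51 steps are east. The count is C(51, 16) = 7174519270695.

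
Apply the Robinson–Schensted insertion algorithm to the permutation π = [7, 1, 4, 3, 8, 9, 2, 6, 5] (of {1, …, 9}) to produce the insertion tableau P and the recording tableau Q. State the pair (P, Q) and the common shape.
P = [1, 2, 5, 9] / [3, 6] / [4, 8] / [7];  Q = [1, 3, 5, 6] / [2, 8] / [4, 9] / [7];  common shape = (4, 2, 2, 1)

Row-insert the values π_1, π_2, … into P one at a time, bumping the leftmost entry strictly greater than the inserted value down to the next row. The recording tableau Q records, in position (i, j), the step at which that cell was added to P.
  Insert 7 (step 1): P = [7];  Q = [1]
  Insert 1 (step 2): P = [1] / [7];  Q = [1] / [2]
  Insert 4 (step 3): P = [1, 4] / [7];  Q = [1, 3] / [2]
  Insert 3 (step 4): P = [1, 3] / [4] / [7];  Q = [1, 3] / [2] / [4]
  Insert 8 (step 5): P = [1, 3, 8] / [4] / [7];  Q = [1, 3, 5] / [2] / [4]
  Insert 9 (step 6): P = [1, 3, 8, 9] / [4] / [7];  Q = [1, 3, 5, 6] / [2] / [4]
  Insert 2 (step 7): P = [1, 2, 8, 9] / [3] / [4] / [7];  Q = [1, 3, 5, 6] / [2] / [4] / [7]
  Insert 6 (step 8): P = [1, 2, 6, 9] / [3, 8] / [4] / [7];  Q = [1, 3, 5, 6] / [2, 8] / [4] / [7]
  Insert 5 (step 9): P = [1, 2, 5, 9] / [3, 6] / [4, 8] / [7];  Q = [1, 3, 5, 6] / [2, 8] / [4, 9] / [7]
Final shape: (4, 2, 2, 1).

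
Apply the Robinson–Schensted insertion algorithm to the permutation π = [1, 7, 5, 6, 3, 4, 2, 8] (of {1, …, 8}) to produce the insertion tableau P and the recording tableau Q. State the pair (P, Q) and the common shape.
P = [1, 2, 4, 8] / [3, 6] / [5] / [7];  Q = [1, 2, 4, 8] / [3, 6] / [5] / [7];  common shape = (4, 2, 1, 1)

Row-insert the values π_1, π_2, … into P one at a time, bumping the leftmost entry strictly greater than the inserted value down to the next row. The recording tableau Q records, in position (i, j), the step at which that cell was added to P.
  Insert 1 (step 1): P = [1];  Q = [1]
  Insert 7 (step 2): P = [1, 7];  Q = [1, 2]
  Insert 5 (step 3): P = [1, 5] / [7];  Q = [1, 2] / [3]
  Insert 6 (step 4): P = [1, 5, 6] / [7];  Q = [1, 2, 4] / [3]
  Insert 3 (step 5): P = [1, 3, 6] / [5] / [7];  Q = [1, 2, 4] / [3] / [5]
  Insert 4 (step 6): P = [1, 3, 4] / [5, 6] / [7];  Q = [1, 2, 4] / [3, 6] / [5]
  Insert 2 (step 7): P = [1, 2, 4] / [3, 6] / [5] / [7];  Q = [1, 2, 4] / [3, 6] / [5] / [7]
  Insert 8 (step 8): P = [1, 2, 4, 8] / [3, 6] / [5] / [7];  Q = [1, 2, 4, 8] / [3, 6] / [5] / [7]
Final shape: (4, 2, 1, 1).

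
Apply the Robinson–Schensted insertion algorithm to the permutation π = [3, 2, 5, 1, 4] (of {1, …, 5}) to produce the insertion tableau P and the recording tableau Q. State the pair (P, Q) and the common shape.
P = [1, 4] / [2, 5] / [3];  Q = [1, 3] / [2, 5] / [4];  common shape = (2, 2, 1)

Row-insert the values π_1, π_2, … into P one at a time, bumping the leftmost entry strictly greater than the inserted value down to the next row. The recording tableau Q records, in position (i, j), the step at which that cell was added to P.
  Insert 3 (step 1): P = [3];  Q = [1]
  Insert 2 (step 2): P = [2] / [3];  Q = [1] / [2]
  Insert 5 (step 3): P = [2, 5] / [3];  Q = [1, 3] / [2]
  Insert 1 (step 4): P = [1, 5] / [2] / [3];  Q = [1, 3] / [2] / [4]
  Insert 4 (step 5): P = [1, 4] / [2, 5] / [3];  Q = [1, 3] / [2, 5] / [4]
Final shape: (2, 2, 1).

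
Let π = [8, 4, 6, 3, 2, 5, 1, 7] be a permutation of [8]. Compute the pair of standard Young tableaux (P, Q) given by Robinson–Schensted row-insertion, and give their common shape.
P = [1, 5, 7] / [2, 6] / [3] / [4] / [8];  Q = [1, 3, 8] / [2, 6] / [4] / [5] / [7];  common shape = (3, 2, 1, 1, 1)

Row-insert the values π_1, π_2, … into P one at a time, bumping the leftmost entry strictly greater than the inserted value down to the next row. The recording tableau Q records, in position (i, j), the step at which that cell was added to P.
  Insert 8 (step 1): P = [8];  Q = [1]
  Insert 4 (step 2): P = [4] / [8];  Q = [1] / [2]
  Insert 6 (step 3): P = [4, 6] / [8];  Q = [1, 3] / [2]
  Insert 3 (step 4): P = [3, 6] / [4] / [8];  Q = [1, 3] / [2] / [4]
  Insert 2 (step 5): P = [2, 6] / [3] / [4] / [8];  Q = [1, 3] / [2] / [4] / [5]
  Insert 5 (step 6): P = [2, 5] / [3, 6] / [4] / [8];  Q = [1, 3] / [2, 6] / [4] / [5]
  Insert 1 (step 7): P = [1, 5] / [2, 6] / [3] / [4] / [8];  Q = [1, 3] / [2, 6] / [4] / [5] / [7]
  Insert 7 (step 8): P = [1, 5, 7] / [2, 6] / [3] / [4] / [8];  Q = [1, 3, 8] / [2, 6] / [4] / [5] / [7]
Final shape: (3, 2, 1, 1, 1).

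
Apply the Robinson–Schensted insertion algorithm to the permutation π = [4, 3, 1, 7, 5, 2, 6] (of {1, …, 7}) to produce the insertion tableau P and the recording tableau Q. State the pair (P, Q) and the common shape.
P = [1, 2, 6] / [3, 5] / [4, 7];  Q = [1, 4, 7] / [2, 5] / [3, 6];  common shape = (3, 2, 2)

Row-insert the values π_1, π_2, … into P one at a time, bumping the leftmost entry strictly greater than the inserted value down to the next row. The recording tableau Q records, in position (i, j), the step at which that cell was added to P.
  Insert 4 (step 1): P = [4];  Q = [1]
  Insert 3 (step 2): P = [3] / [4];  Q = [1] / [2]
  Insert 1 (step 3): P = [1] / [3] / [4];  Q = [1] / [2] / [3]
  Insert 7 (step 4): P = [1, 7] / [3] / [4];  Q = [1, 4] / [2] / [3]
  Insert 5 (step 5): P = [1, 5] / [3, 7] / [4];  Q = [1, 4] / [2, 5] / [3]
  Insert 2 (step 6): P = [1, 2] / [3, 5] / [4, 7];  Q = [1, 4] / [2, 5] / [3, 6]
  Insert 6 (step 7): P = [1, 2, 6] / [3, 5] / [4, 7];  Q = [1, 4, 7] / [2, 5] / [3, 6]
Final shape: (3, 2, 2).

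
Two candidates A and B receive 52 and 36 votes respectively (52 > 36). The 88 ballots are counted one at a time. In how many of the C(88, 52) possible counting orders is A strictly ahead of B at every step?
Strict-lead orderings = 1123976013374240437891608

Total orderings of the 88 votes with 52 for A: C(88, 52) = 6181868073558322408403844. By the Bertrand ballot formula (Cycle Lemma / reflection principle), the number of orderings in which A is strictly ahead of B throughout is (p − q)/(p + q) · C(p + q, p) = (52 − 36)/(52 + 36) · 6181868073558322408403844 = 1123976013374240437891608.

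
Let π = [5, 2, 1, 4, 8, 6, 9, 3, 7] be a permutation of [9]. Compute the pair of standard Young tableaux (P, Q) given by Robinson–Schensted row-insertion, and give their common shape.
P = [1, 3, 6, 7] / [2, 4, 9] / [5, 8];  Q = [1, 4, 5, 7] / [2, 6, 9] / [3, 8];  common shape = (4, 3, 2)

Row-insert the values π_1, π_2, … into P one at a time, bumping the leftmost entry strictly greater than the inserted value down to the next row. The recording tableau Q records, in position (i, j), the step at which that cell was added to P.
  Insert 5 (step 1): P = [5];  Q = [1]
  Insert 2 (step 2): P = [2] / [5];  Q = [1] / [2]
  Insert 1 (step 3): P = [1] / [2] / [5];  Q = [1] / [2] / [3]
  Insert 4 (step 4): P = [1, 4] / [2] / [5];  Q = [1, 4] / [2] / [3]
  Insert 8 (step 5): P = [1, 4, 8] / [2] / [5];  Q = [1, 4, 5] / [2] / [3]
  Insert 6 (step 6): P = [1, 4, 6] / [2, 8] / [5];  Q = [1, 4, 5] / [2, 6] / [3]
  Insert 9 (step 7): P = [1, 4, 6, 9] / [2, 8] / [5];  Q = [1, 4, 5, 7] / [2, 6] / [3]
  Insert 3 (step 8): P = [1, 3, 6, 9] / [2, 4] / [5, 8];  Q = [1, 4, 5, 7] / [2, 6] / [3, 8]
  Insert 7 (step 9): P = [1, 3, 6, 7] / [2, 4, 9] / [5, 8];  Q = [1, 4, 5, 7] / [2, 6, 9] / [3, 8]
Final shape: (4, 3, 2).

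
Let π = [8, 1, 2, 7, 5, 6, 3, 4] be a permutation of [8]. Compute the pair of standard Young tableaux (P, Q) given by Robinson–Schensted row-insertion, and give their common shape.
P = [1, 2, 3, 4] / [5, 6] / [7] / [8];  Q = [1, 3, 4, 6] / [2, 8] / [5] / [7];  common shape = (4, 2, 1, 1)

Row-insert the values π_1, π_2, … into P one at a time, bumping the leftmost entry strictly greater than the inserted value down to the next row. The recording tableau Q records, in position (i, j), the step at which that cell was added to P.
  Insert 8 (step 1): P = [8];  Q = [1]
  Insert 1 (step 2): P = [1] / [8];  Q = [1] / [2]
  Insert 2 (step 3): P = [1, 2] / [8];  Q = [1, 3] / [2]
  Insert 7 (step 4): P = [1, 2, 7] / [8];  Q = [1, 3, 4] / [2]
  Insert 5 (step 5): P = [1, 2, 5] / [7] / [8];  Q = [1, 3, 4] / [2] / [5]
  Insert 6 (step 6): P = [1, 2, 5, 6] / [7] / [8];  Q = [1, 3, 4, 6] / [2] / [5]
  Insert 3 (step 7): P = [1, 2, 3, 6] / [5] / [7] / [8];  Q = [1, 3, 4, 6] / [2] / [5] / [7]
  Insert 4 (step 8): P = [1, 2, 3, 4] / [5, 6] / [7] / [8];  Q = [1, 3, 4, 6] / [2, 8] / [5] / [7]
Final shape: (4, 2, 1, 1).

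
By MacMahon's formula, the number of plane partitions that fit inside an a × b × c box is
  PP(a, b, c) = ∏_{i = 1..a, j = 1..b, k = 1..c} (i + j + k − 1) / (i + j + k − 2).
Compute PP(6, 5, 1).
PP(6, 5, 1) = 462

Evaluate the triple product over i = 1..6, j = 1..5, k = 1..1. The factors are (2/1) · (3/2) · (4/3) · (5/4) · (6/5) · (3/2) · (4/3) · (5/4) · … (30 factors total). The numerators and denominators telescope so the product is an integer; carrying out the multiplication exactly gives PP(6, 5, 1) = 462.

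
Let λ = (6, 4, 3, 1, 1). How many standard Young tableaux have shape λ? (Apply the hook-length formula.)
# SYT of shape (6, 4, 3, 1, 1) = 231660

Hook-length formula: f^λ = n! / Π hook(c), product over all cells c of the Young diagram. For λ = (6, 4, 3, 1, 1), n = 15 boxes. Hook lengths by row (left-to-right, top-to-bottom): [10, 7, 6, 4, 2, 1]; [7, 4, 3, 1]; [5, 2, 1]; [2]; [1]. Product of hooks = 5644800. So f^λ = 15! / 5644800 = 1307674368000 / 5644800 = 231660.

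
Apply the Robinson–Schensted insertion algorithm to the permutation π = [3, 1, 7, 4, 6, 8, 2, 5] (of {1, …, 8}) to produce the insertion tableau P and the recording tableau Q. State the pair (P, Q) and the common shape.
P = [1, 2, 5, 8] / [3, 4, 6] / [7];  Q = [1, 3, 5, 6] / [2, 4, 8] / [7];  common shape = (4, 3, 1)

Row-insert the values π_1, π_2, … into P one at a time, bumping the leftmost entry strictly greater than the inserted value down to the next row. The recording tableau Q records, in position (i, j), the step at which that cell was added to P.
  Insert 3 (step 1): P = [3];  Q = [1]
  Insert 1 (step 2): P = [1] / [3];  Q = [1] / [2]
  Insert 7 (step 3): P = [1, 7] / [3];  Q = [1, 3] / [2]
  Insert 4 (step 4): P = [1, 4] / [3, 7];  Q = [1, 3] / [2, 4]
  Insert 6 (step 5): P = [1, 4, 6] / [3, 7];  Q = [1, 3, 5] / [2, 4]
  Insert 8 (step 6): P = [1, 4, 6, 8] / [3, 7];  Q = [1, 3, 5, 6] / [2, 4]
  Insert 2 (step 7): P = [1, 2, 6, 8] / [3, 4] / [7];  Q = [1, 3, 5, 6] / [2, 4] / [7]
  Insert 5 (step 8): P = [1, 2, 5, 8] / [3, 4, 6] / [7];  Q = [1, 3, 5, 6] / [2, 4, 8] / [7]
Final shape: (4, 3, 1).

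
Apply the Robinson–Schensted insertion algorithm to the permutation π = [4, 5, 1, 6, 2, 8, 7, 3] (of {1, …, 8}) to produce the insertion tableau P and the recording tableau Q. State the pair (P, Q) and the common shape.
P = [1, 2, 3, 7] / [4, 5, 6] / [8];  Q = [1, 2, 4, 6] / [3, 5, 7] / [8];  common shape = (4, 3, 1)

Row-insert the values π_1, π_2, … into P one at a time, bumping the leftmost entry strictly greater than the inserted value down to the next row. The recording tableau Q records, in position (i, j), the step at which that cell was added to P.
  Insert 4 (step 1): P = [4];  Q = [1]
  Insert 5 (step 2): P = [4, 5];  Q = [1, 2]
  Insert 1 (step 3): P = [1, 5] / [4];  Q = [1, 2] / [3]
  Insert 6 (step 4): P = [1, 5, 6] / [4];  Q = [1, 2, 4] / [3]
  Insert 2 (step 5): P = [1, 2, 6] / [4, 5];  Q = [1, 2, 4] / [3, 5]
  Insert 8 (step 6): P = [1, 2, 6, 8] / [4, 5];  Q = [1, 2, 4, 6] / [3, 5]
  Insert 7 (step 7): P = [1, 2, 6, 7] / [4, 5, 8];  Q = [1, 2, 4, 6] / [3, 5, 7]
  Insert 3 (step 8): P = [1, 2, 3, 7] / [4, 5, 6] / [8];  Q = [1, 2, 4, 6] / [3, 5, 7] / [8]
Final shape: (4, 3, 1).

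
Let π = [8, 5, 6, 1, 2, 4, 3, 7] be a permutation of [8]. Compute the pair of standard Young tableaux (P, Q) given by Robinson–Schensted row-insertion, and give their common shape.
P = [1, 2, 3, 7] / [4, 6] / [5] / [8];  Q = [1, 3, 6, 8] / [2, 5] / [4] / [7];  common shape = (4, 2, 1, 1)

Row-insert the values π_1, π_2, … into P one at a time, bumping the leftmost entry strictly greater than the inserted value down to the next row. The recording tableau Q records, in position (i, j), the step at which that cell was added to P.
  Insert 8 (step 1): P = [8];  Q = [1]
  Insert 5 (step 2): P = [5] / [8];  Q = [1] / [2]
  Insert 6 (step 3): P = [5, 6] / [8];  Q = [1, 3] / [2]
  Insert 1 (step 4): P = [1, 6] / [5] / [8];  Q = [1, 3] / [2] / [4]
  Insert 2 (step 5): P = [1, 2] / [5, 6] / [8];  Q = [1, 3] / [2, 5] / [4]
  Insert 4 (step 6): P = [1, 2, 4] / [5, 6] / [8];  Q = [1, 3, 6] / [2, 5] / [4]
  Insert 3 (step 7): P = [1, 2, 3] / [4, 6] / [5] / [8];  Q = [1, 3, 6] / [2, 5] / [4] / [7]
  Insert 7 (step 8): P = [1, 2, 3, 7] / [4, 6] / [5] / [8];  Q = [1, 3, 6, 8] / [2, 5] / [4] / [7]
Final shape: (4, 2, 1, 1).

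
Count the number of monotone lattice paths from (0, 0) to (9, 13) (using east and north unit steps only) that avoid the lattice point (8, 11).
Number of paths = 270674

Total paths from (0, 0) to (9, 13): C(22, 9) = 497420. Paths through (8, 11): (paths (0, 0) → (8, 11)) × (paths (8, 11) → (9, 13)) = C(19, 8) · C(3, 1) = 75582 · 3 = 226746. Avoidance count = 497420 − 226746 = 270674.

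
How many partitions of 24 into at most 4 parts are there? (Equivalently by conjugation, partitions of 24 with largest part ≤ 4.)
p(24, parts ≤ 4) = 169

Use the recurrence p(n, m) = p(n, m−1) + p(n−m, m): either the largest part is < m (count p(n, m−1)) or the largest part is exactly m (remove one copy of m, count p(n−m, m)). With p(0, ·) = 1 this gives p(24, parts ≤ 4) = 169. (By conjugating Young diagrams, this also counts partitions of 24 into at most 4 parts.)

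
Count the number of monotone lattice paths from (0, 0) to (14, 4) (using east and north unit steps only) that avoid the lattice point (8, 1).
Number of paths = 2304

Total paths from (0, 0) to (14, 4): C(18, 14) = 3060. Paths through (8, 1): (paths (0, 0) → (8, 1)) × (paths (8, 1) → (14, 4)) = C(9, 8) · C(9, 6) = 9 · 84 = 756. Avoidance count = 3060 − 756 = 2304.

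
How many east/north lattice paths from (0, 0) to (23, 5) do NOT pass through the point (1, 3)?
Number of paths = 97176

Total paths from (0, 0) to (23, 5): C(28, 23) = 98280. Paths through (1, 3): (paths (0, 0) → (1, 3)) × (paths (1, 3) → (23, 5)) = C(4, 1) · C(24, 22) = 4 · 276 = 1104. Avoidance count = 98280 − 1104 = 97176.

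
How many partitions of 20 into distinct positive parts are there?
q(20) = 64

A partition into distinct parts is a strictly decreasing sequence summing to n. The recurrence d(n, m) = d(n, m−1) + d(n−m, m−1) (use part m at most once) with q(n) = d(n, n) gives q(20) = 64. (Euler's theorem: # distinct-part partitions = # odd-part partitions.)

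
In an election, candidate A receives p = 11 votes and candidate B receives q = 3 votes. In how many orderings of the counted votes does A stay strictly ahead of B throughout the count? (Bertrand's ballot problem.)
Strict-lead orderings = 208

Total orderings of the 14 votes with 11 for A: C(14, 11) = 364. By the Bertrand ballot formula (Cycle Lemma / reflection principle), the number of orderings in which A is strictly ahead of B throughout is (p − q)/(p + q) · C(p + q, p) = (11 − 3)/(11 + 3) · 364 = 208.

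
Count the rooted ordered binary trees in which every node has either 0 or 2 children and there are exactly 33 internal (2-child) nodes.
C_33 = 212336130412243110

These full binary trees are counted by the Catalan number C_n = (1/(n + 1)) · C(2n, n). For n = 33: C_33 = (1/34) · C(66, 33) = 7219428434016265740/34 = 212336130412243110.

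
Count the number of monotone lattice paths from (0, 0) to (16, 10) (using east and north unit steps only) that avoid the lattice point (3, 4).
Number of paths = 4362115

Total paths from (0, 0) to (16, 10): C(26, 16) = 5311735. Paths through (3, 4): (paths (0, 0) → (3, 4)) × (paths (3, 4) → (16, 10)) = C(7, 3) · C(19, 13) = 35 · 27132 = 949620. Avoidance count = 5311735 − 949620 = 4362115.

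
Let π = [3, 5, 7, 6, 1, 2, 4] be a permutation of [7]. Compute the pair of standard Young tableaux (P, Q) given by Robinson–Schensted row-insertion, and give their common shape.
P = [1, 2, 4] / [3, 5, 6] / [7];  Q = [1, 2, 3] / [4, 6, 7] / [5];  common shape = (3, 3, 1)

Row-insert the values π_1, π_2, … into P one at a time, bumping the leftmost entry strictly greater than the inserted value down to the next row. The recording tableau Q records, in position (i, j), the step at which that cell was added to P.
  Insert 3 (step 1): P = [3];  Q = [1]
  Insert 5 (step 2): P = [3, 5];  Q = [1, 2]
  Insert 7 (step 3): P = [3, 5, 7];  Q = [1, 2, 3]
  Insert 6 (step 4): P = [3, 5, 6] / [7];  Q = [1, 2, 3] / [4]
  Insert 1 (step 5): P = [1, 5, 6] / [3] / [7];  Q = [1, 2, 3] / [4] / [5]
  Insert 2 (step 6): P = [1, 2, 6] / [3, 5] / [7];  Q = [1, 2, 3] / [4, 6] / [5]
  Insert 4 (step 7): P = [1, 2, 4] / [3, 5, 6] / [7];  Q = [1, 2, 3] / [4, 6, 7] / [5]
Final shape: (3, 3, 1).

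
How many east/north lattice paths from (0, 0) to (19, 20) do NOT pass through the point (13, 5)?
Number of paths = 68458330458

Total paths from (0, 0) to (19, 20): C(39, 19) = 68923264410. Paths through (13, 5): (paths (0, 0) → (13, 5)) × (paths (13, 5) → (19, 20)) = C(18, 13) · C(21, 6) = 8568 · 54264 = 464933952. Avoidance count = 68923264410 − 464933952 = 68458330458.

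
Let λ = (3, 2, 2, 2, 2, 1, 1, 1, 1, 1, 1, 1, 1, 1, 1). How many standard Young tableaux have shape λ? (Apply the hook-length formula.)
# SYT of shape (3, 2, 2, 2, 2, 1, 1, 1, 1, 1, 1, 1, 1, 1, 1) = 175560

Hook-length formula: f^λ = n! / Π hook(c), product over all cells c of the Young diagram. For λ = (3, 2, 2, 2, 2, 1, 1, 1, 1, 1, 1, 1, 1, 1, 1), n = 21 boxes. Hook lengths by row (left-to-right, top-to-bottom): [17, 6, 1]; [15, 4]; [14, 3]; [13, 2]; [12, 1]; [10]; [9]; [8]; [7]; [6]; [5]; [4]; [3]; [2]; [1]. Product of hooks = 291016986624000. So f^λ = 21! / 291016986624000 = 51090942171709440000 / 291016986624000 = 175560.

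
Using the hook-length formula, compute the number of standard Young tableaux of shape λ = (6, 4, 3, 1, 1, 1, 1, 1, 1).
# SYT of shape (6, 4, 3, 1, 1, 1, 1, 1, 1) = 15116400

Hook-length formula: f^λ = n! / Π hook(c), product over all cells c of the Young diagram. For λ = (6, 4, 3, 1, 1, 1, 1, 1, 1), n = 19 boxes. Hook lengths by row (left-to-right, top-to-bottom): [14, 7, 6, 4, 2, 1]; [11, 4, 3, 1]; [9, 2, 1]; [6]; [5]; [4]; [3]; [2]; [1]. Product of hooks = 8047226880. So f^λ = 19! / 8047226880 = 121645100408832000 / 8047226880 = 15116400.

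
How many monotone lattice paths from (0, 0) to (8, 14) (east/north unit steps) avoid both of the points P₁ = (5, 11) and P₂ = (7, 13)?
Number of paths = 129786

Inclusion–exclusion. Total paths: C(22, 8) = 319770. Through P₁: C(16, 5)·C(6, 3) = 87360. Through P₂: C(20, 7)·C(2, 1) = 155040. Since P₁ is strictly southwest of P₂, a monotone path through both must visit P₁ then P₂; paths through both = C(16, 5)·C(4, 2)·C(2, 1) = 52416. Avoid both = 319770 − 87360 − 155040 + 52416 = 129786.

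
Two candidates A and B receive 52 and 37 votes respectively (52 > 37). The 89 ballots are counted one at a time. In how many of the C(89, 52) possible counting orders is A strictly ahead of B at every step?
Strict-lead orderings = 2506162732523644219623180

Total orderings of the 89 votes with 52 for A: C(89, 52) = 14869898879640289036430868. By the Bertrand ballot formula (Cycle Lemma / reflection principle), the number of orderings in which A is strictly ahead of B throughout is (p − q)/(p + q) · C(p + q, p) = (52 − 37)/(52 + 37) · 14869898879640289036430868 = 2506162732523644219623180.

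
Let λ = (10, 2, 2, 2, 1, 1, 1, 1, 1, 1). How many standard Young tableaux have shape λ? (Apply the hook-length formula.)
# SYT of shape (10, 2, 2, 2, 1, 1, 1, 1, 1, 1) = 39309270

Hook-length formula: f^λ = n! / Π hook(c), product over all cells c of the Young diagram. For λ = (10, 2, 2, 2, 1, 1, 1, 1, 1, 1), n = 22 boxes. Hook lengths by row (left-to-right, top-to-bottom): [19, 12, 8, 7, 6, 5, 4, 3, 2, 1]; [10, 3]; [9, 2]; [8, 1]; [6]; [5]; [4]; [3]; [2]; [1]. Product of hooks = 28593782784000. So f^λ = 22! / 28593782784000 = 1124000727777607680000 / 28593782784000 = 39309270.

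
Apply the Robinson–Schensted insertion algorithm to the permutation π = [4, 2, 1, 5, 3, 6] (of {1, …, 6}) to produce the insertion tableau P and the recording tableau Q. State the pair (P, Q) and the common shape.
P = [1, 3, 6] / [2, 5] / [4];  Q = [1, 4, 6] / [2, 5] / [3];  common shape = (3, 2, 1)

Row-insert the values π_1, π_2, … into P one at a time, bumping the leftmost entry strictly greater than the inserted value down to the next row. The recording tableau Q records, in position (i, j), the step at which that cell was added to P.
  Insert 4 (step 1): P = [4];  Q = [1]
  Insert 2 (step 2): P = [2] / [4];  Q = [1] / [2]
  Insert 1 (step 3): P = [1] / [2] / [4];  Q = [1] / [2] / [3]
  Insert 5 (step 4): P = [1, 5] / [2] / [4];  Q = [1, 4] / [2] / [3]
  Insert 3 (step 5): P = [1, 3] / [2, 5] / [4];  Q = [1, 4] / [2, 5] / [3]
  Insert 6 (step 6): P = [1, 3, 6] / [2, 5] / [4];  Q = [1, 4, 6] / [2, 5] / [3]
Final shape: (3, 2, 1).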